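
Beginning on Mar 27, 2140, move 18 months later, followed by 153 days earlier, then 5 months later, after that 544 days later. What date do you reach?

Advancing 18 months from March 27, 2140:
month 3 + 18 = 21, which is month 9 of year 2141 → September 2141.
Day 27 is valid in September, giving September 27, 2141.
Subtracting 153 days from September 27, 2141:
Going back 27 days from September 27, 2141 reaches the end of the previous month; 153 − 27 = 126 left.
August 2141 has 31 days: 126 − 31 = 95 left.
July 2141 has 31 days: 95 − 31 = 64 left.
June 2141 has 30 days: 64 − 30 = 34 left.
May 2141 has 31 days: 34 − 31 = 3 left.
April 2141 has 30 days; 30 − 3 = 27 → April 27, 2141.
Advancing 5 months from April 27, 2141:
month 4 + 5 = 9 → September 2141.
Day 27 is valid in September, giving September 27, 2141.
Advancing 544 days from September 27, 2141:
September has 30 days, so 30 − 27 = 3 days remain after September 27, 2141; 544 − 3 = 541 left.
October 2141 has 31 days: 541 − 31 = 510 left.
November 2141 has 30 days: 510 − 30 = 480 left.
December 2141 has 31 days: 480 − 31 = 449 left.
January 2142 has 31 days: 449 − 31 = 418 left.
February 2142 has 28 days (2142 is not a leap year): 418 − 28 = 390 left.
March 2142 has 31 days: 390 − 31 = 359 left.
April 2142 has 30 days: 359 − 30 = 329 left.
May 2142 has 31 days: 329 − 31 = 298 left.
June 2142 has 30 days: 298 − 30 = 268 left.
July 2142 has 31 days: 268 − 31 = 237 left.
August 2142 has 31 days: 237 − 31 = 206 left.
September 2142 has 30 days: 206 − 30 = 176 left.
October 2142 has 31 days: 176 − 31 = 145 left.
November 2142 has 30 days: 145 − 30 = 115 left.
December 2142 has 31 days: 115 − 31 = 84 left.
January 2143 has 31 days: 84 − 31 = 53 left.
February 2143 has 28 days (2143 is not a leap year): 53 − 28 = 25 left.
25 days into March 2143 → March 25, 2143.

March 25, 2143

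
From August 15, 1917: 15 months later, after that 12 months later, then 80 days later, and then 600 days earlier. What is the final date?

Counting forward 15 months from August 15, 1917:
month 8 + 15 = 23, which is month 11 of year 1918 → November 1918.
Day 15 is valid in November, giving November 15, 1918.
Advancing 12 months from November 15, 1918:
month 11 + 12 = 23, which is month 11 of year 1919 → November 1919.
Day 15 is valid in November, giving November 15, 1919.
Advancing 80 days from November 15, 1919:
November has 30 days, so 30 − 15 = 15 days remain after November 15, 1919; 80 − 15 = 65 left.
December 1919 has 31 days: 65 − 31 = 34 left.
January 1920 has 31 days: 34 − 31 = 3 left.
3 days into February 1920 → February 3, 1920.
Counting back 600 days from February 3, 1920:
Going back 3 days from February 3, 1920 reaches the end of the previous month; 600 − 3 = 597 left.
January 1920 has 31 days: 597 − 31 = 566 left.
December 1919 has 31 days: 566 − 31 = 535 left.
November 1919 has 30 days: 535 − 30 = 505 left.
October 1919 has 31 days: 505 − 31 = 474 left.
September 1919 has 30 days: 474 − 30 = 444 left.
August 1919 has 31 days: 444 − 31 = 413 left.
July 1919 has 31 days: 413 − 31 = 382 left.
June 1919 has 30 days: 382 − 30 = 352 left.
May 1919 has 31 days: 352 − 31 = 321 left.
April 1919 has 30 days: 321 − 30 = 291 left.
March 1919 has 31 days: 291 − 31 = 260 left.
February 1919 has 28 days (1919 is not a leap year): 260 − 28 = 232 left.
January 1919 has 31 days: 232 − 31 = 201 left.
December 1918 has 31 days: 201 − 31 = 170 left.
November 1918 has 30 days: 170 − 30 = 140 left.
October 1918 has 31 days: 140 − 31 = 109 left.
September 1918 has 30 days: 109 − 30 = 79 left.
August 1918 has 31 days: 79 − 31 = 48 left.
July 1918 has 31 days: 48 − 31 = 17 left.
June 1918 has 30 days; 30 − 17 = 13 → June 13, 1918.

June 13, 1918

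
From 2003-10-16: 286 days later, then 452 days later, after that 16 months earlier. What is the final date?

Counting forward 286 days from October 16, 2003:
October has 31 days, so 31 − 16 = 15 days remain after October 16, 2003; 286 − 15 = 271 left.
November 2003 has 30 days: 271 − 30 = 241 left.
December 2003 has 31 days: 241 − 31 = 210 left.
January 2004 has 31 days: 210 − 31 = 179 left.
February 2004 has 29 days (2004 is a leap year): 179 − 29 = 150 left.
March 2004 has 31 days: 150 − 31 = 119 left.
April 2004 has 30 days: 119 − 30 = 89 left.
May 2004 has 31 days: 89 − 31 = 58 left.
June 2004 has 30 days: 58 − 30 = 28 left.
28 days into July 2004 → July 28, 2004.
Adding 452 days from July 28, 2004:
July has 31 days, so 31 − 28 = 3 days remain after July 28, 2004; 452 − 3 = 449 left.
August 2004 has 31 days: 449 − 31 = 418 left.
September 2004 has 30 days: 418 − 30 = 388 left.
October 2004 has 31 days: 388 − 31 = 357 left.
November 2004 has 30 days: 357 − 30 = 327 left.
December 2004 has 31 days: 327 − 31 = 296 left.
January 2005 has 31 days: 296 − 31 = 265 left.
February 2005 has 28 days (2005 is not a leap year): 265 − 28 = 237 left.
March 2005 has 31 days: 237 − 31 = 206 left.
April 2005 has 30 days: 206 − 30 = 176 left.
May 2005 has 31 days: 176 − 31 = 145 left.
June 2005 has 30 days: 145 − 30 = 115 left.
July 2005 has 31 days: 115 − 31 = 84 left.
August 2005 has 31 days: 84 − 31 = 53 left.
September 2005 has 30 days: 53 − 30 = 23 left.
23 days into October 2005 → October 23, 2005.
Counting back 16 months from October 23, 2005:
month 10 − 16 = -6, which is month 6 of year 2004 → June 2004.
Day 23 is valid in June, giving June 23, 2004.

June 23, 2004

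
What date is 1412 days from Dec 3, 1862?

Counting forward 1412 days from December 3, 1862.
December has 31 days, so 31 − 3 = 28 days remain after December 3, 1862; 1412 − 28 = 1384 left.
January 1863 has 31 days: 1384 − 31 = 1353 left.
February 1863 has 28 days (1863 is not a leap year): 1353 − 28 = 1325 left.
March 1863 has 31 days: 1325 − 31 = 1294 left.
April 1863 has 30 days: 1294 − 30 = 1264 left.
May 1863 has 31 days: 1264 − 31 = 1233 left.
June 1863 has 30 days: 1233 − 30 = 1203 left.
July 1863 has 31 days: 1203 − 31 = 1172 left.
August 1863 has 31 days: 1172 − 31 = 1141 left.
September 1863 has 30 days: 1141 − 30 = 1111 left.
October 1863 has 31 days: 1111 − 31 = 1080 left.
November 1863 has 30 days: 1080 − 30 = 1050 left.
December 1863 has 31 days: 1050 − 31 = 1019 left.
January 1864 has 31 days: 1019 − 31 = 988 left.
February 1864 has 29 days (1864 is a leap year): 988 − 29 = 959 left.
March 1864 has 31 days: 959 − 31 = 928 left.
April 1864 has 30 days: 928 − 30 = 898 left.
May 1864 has 31 days: 898 − 31 = 867 left.
June 1864 has 30 days: 867 − 30 = 837 left.
July 1864 has 31 days: 837 − 31 = 806 left.
August 1864 has 31 days: 806 − 31 = 775 left.
September 1864 has 30 days: 775 − 30 = 745 left.
October 1864 has 31 days: 745 − 31 = 714 left.
November 1864 has 30 days: 714 − 30 = 684 left.
December 1864 has 31 days: 684 − 31 = 653 left.
January 1865 has 31 days: 653 − 31 = 622 left.
February 1865 has 28 days (1865 is not a leap year): 622 − 28 = 594 left.
March 1865 has 31 days: 594 − 31 = 563 left.
April 1865 has 30 days: 563 − 30 = 533 left.
May 1865 has 31 days: 533 − 31 = 502 left.
June 1865 has 30 days: 502 − 30 = 472 left.
July 1865 has 31 days: 472 − 31 = 441 left.
August 1865 has 31 days: 441 − 31 = 410 left.
September 1865 has 30 days: 410 − 30 = 380 left.
October 1865 has 31 days: 380 − 31 = 349 left.
November 1865 has 30 days: 349 − 30 = 319 left.
December 1865 has 31 days: 319 − 31 = 288 left.
January 1866 has 31 days: 288 − 31 = 257 left.
February 1866 has 28 days (1866 is not a leap year): 257 − 28 = 229 left.
March 1866 has 31 days: 229 − 31 = 198 left.
April 1866 has 30 days: 198 − 30 = 168 left.
May 1866 has 31 days: 168 − 31 = 137 left.
June 1866 has 30 days: 137 − 30 = 107 left.
July 1866 has 31 days: 107 − 31 = 76 left.
August 1866 has 31 days: 76 − 31 = 45 left.
September 1866 has 30 days: 45 − 30 = 15 left.
15 days into October 1866 → October 15, 1866.

October 15, 1866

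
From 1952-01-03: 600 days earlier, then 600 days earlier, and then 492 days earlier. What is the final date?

Going back 600 days from January 3, 1952:
Going back 3 days from January 3, 1952 reaches the end of the previous month; 600 − 3 = 597 left.
December 1951 has 31 days: 597 − 31 = 566 left.
November 1951 has 30 days: 566 − 30 = 536 left.
October 1951 has 31 days: 536 − 31 = 505 left.
September 1951 has 30 days: 505 − 30 = 475 left.
August 1951 has 31 days: 475 − 31 = 444 left.
July 1951 has 31 days: 444 − 31 = 413 left.
June 1951 has 30 days: 413 − 30 = 383 left.
May 1951 has 31 days: 383 − 31 = 352 left.
April 1951 has 30 days: 352 − 30 = 322 left.
March 1951 has 31 days: 322 − 31 = 291 left.
February 1951 has 28 days (1951 is not a leap year): 291 − 28 = 263 left.
January 1951 has 31 days: 263 − 31 = 232 left.
December 1950 has 31 days: 232 − 31 = 201 left.
November 1950 has 30 days: 201 − 30 = 171 left.
October 1950 has 31 days: 171 − 31 = 140 left.
September 1950 has 30 days: 140 − 30 = 110 left.
August 1950 has 31 days: 110 − 31 = 79 left.
July 1950 has 31 days: 79 − 31 = 48 left.
June 1950 has 30 days: 48 − 30 = 18 left.
May 1950 has 31 days; 31 − 18 = 13 → May 13, 1950.
Going back 600 days from May 13, 1950:
Going back 13 days from May 13, 1950 reaches the end of the previous month; 600 − 13 = 587 left.
April 1950 has 30 days: 587 − 30 = 557 left.
March 1950 has 31 days: 557 − 31 = 526 left.
February 1950 has 28 days (1950 is not a leap year): 526 − 28 = 498 left.
January 1950 has 31 days: 498 − 31 = 467 left.
December 1949 has 31 days: 467 − 31 = 436 left.
November 1949 has 30 days: 436 − 30 = 406 left.
October 1949 has 31 days: 406 − 31 = 375 left.
September 1949 has 30 days: 375 − 30 = 345 left.
August 1949 has 31 days: 345 − 31 = 314 left.
July 1949 has 31 days: 314 − 31 = 283 left.
June 1949 has 30 days: 283 − 30 = 253 left.
May 1949 has 31 days: 253 − 31 = 222 left.
April 1949 has 30 days: 222 − 30 = 192 left.
March 1949 has 31 days: 192 − 31 = 161 left.
February 1949 has 28 days (1949 is not a leap year): 161 − 28 = 133 left.
January 1949 has 31 days: 133 − 31 = 102 left.
December 1948 has 31 days: 102 − 31 = 71 left.
November 1948 has 30 days: 71 − 30 = 41 left.
October 1948 has 31 days: 41 − 31 = 10 left.
September 1948 has 30 days; 30 − 10 = 20 → September 20, 1948.
Going back 492 days from September 20, 1948:
Going back 20 days from September 20, 1948 reaches the end of the previous month; 492 − 20 = 472 left.
August 1948 has 31 days: 472 − 31 = 441 left.
July 1948 has 31 days: 441 − 31 = 410 left.
June 1948 has 30 days: 410 − 30 = 380 left.
May 1948 has 31 days: 380 − 31 = 349 left.
April 1948 has 30 days: 349 − 30 = 319 left.
March 1948 has 31 days: 319 − 31 = 288 left.
February 1948 has 29 days (1948 is a leap year): 288 − 29 = 259 left.
January 1948 has 31 days: 259 − 31 = 228 left.
December 1947 has 31 days: 228 − 31 = 197 left.
November 1947 has 30 days: 197 − 30 = 167 left.
October 1947 has 31 days: 167 − 31 = 136 left.
September 1947 has 30 days: 136 − 30 = 106 left.
August 1947 has 31 days: 106 − 31 = 75 left.
July 1947 has 31 days: 75 − 31 = 44 left.
June 1947 has 30 days: 44 − 30 = 14 left.
May 1947 has 31 days; 31 − 14 = 17 → May 17, 1947.

May 17, 1947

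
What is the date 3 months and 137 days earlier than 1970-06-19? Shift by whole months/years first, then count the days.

Going back 3 months and 137 days from June 19, 1970: first the month/year part, then the days.
month 6 − 3 = 3 → March 1970.
Day 19 is valid in March, giving March 19, 1970.
Now subtract 137 days from March 19, 1970.
Going back 19 days from March 19, 1970 reaches the end of the previous month; 137 − 19 = 118 left.
February 1970 has 28 days (1970 is not a leap year): 118 − 28 = 90 left.
January 1970 has 31 days: 90 − 31 = 59 left.
December 1969 has 31 days: 59 − 31 = 28 left.
November 1969 has 30 days; 30 − 28 = 2 → November 2, 1969.

November 2, 1969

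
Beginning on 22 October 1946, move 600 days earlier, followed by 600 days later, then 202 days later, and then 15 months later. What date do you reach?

August 12, 1948

Counting back 600 days from October 22, 1946:
Going back 22 days from October 22, 1946 reaches the end of the previous month; 600 − 22 = 578 left.
September 1946 has 30 days: 578 − 30 = 548 left.
August 1946 has 31 days: 548 − 31 = 517 left.
July 1946 has 31 days: 517 − 31 = 486 left.
June 1946 has 30 days: 486 − 30 = 456 left.
May 1946 has 31 days: 456 − 31 = 425 left.
April 1946 has 30 days: 425 − 30 = 395 left.
March 1946 has 31 days: 395 − 31 = 364 left.
February 1946 has 28 days (1946 is not a leap year): 364 − 28 = 336 left.
January 1946 has 31 days: 336 − 31 = 305 left.
December 1945 has 31 days: 305 − 31 = 274 left.
November 1945 has 30 days: 274 − 30 = 244 left.
October 1945 has 31 days: 244 − 31 = 213 left.
September 1945 has 30 days: 213 − 30 = 183 left.
August 1945 has 31 days: 183 − 31 = 152 left.
July 1945 has 31 days: 152 − 31 = 121 left.
June 1945 has 30 days: 121 − 30 = 91 left.
May 1945 has 31 days: 91 − 31 = 60 left.
April 1945 has 30 days: 60 − 30 = 30 left.
March 1945 has 31 days; 31 − 30 = 1 → March 1, 1945.
Counting forward 600 days from March 1, 1945:
March has 31 days, so 31 − 1 = 30 days remain after March 1, 1945; 600 − 30 = 570 left.
April 1945 has 30 days: 570 − 30 = 540 left.
May 1945 has 31 days: 540 − 31 = 509 left.
June 1945 has 30 days: 509 − 30 = 479 left.
July 1945 has 31 days: 479 − 31 = 448 left.
August 1945 has 31 days: 448 − 31 = 417 left.
September 1945 has 30 days: 417 − 30 = 387 left.
October 1945 has 31 days: 387 − 31 = 356 left.
November 1945 has 30 days: 356 − 30 = 326 left.
December 1945 has 31 days: 326 − 31 = 295 left.
January 1946 has 31 days: 295 − 31 = 264 left.
February 1946 has 28 days (1946 is not a leap year): 264 − 28 = 236 left.
March 1946 has 31 days: 236 − 31 = 205 left.
April 1946 has 30 days: 205 − 30 = 175 left.
May 1946 has 31 days: 175 − 31 = 144 left.
June 1946 has 30 days: 144 − 30 = 114 left.
July 1946 has 31 days: 114 − 31 = 83 left.
August 1946 has 31 days: 83 − 31 = 52 left.
September 1946 has 30 days: 52 − 30 = 22 left.
22 days into October 1946 → October 22, 1946.
Advancing 202 days from October 22, 1946:
October has 31 days, so 31 − 22 = 9 days remain after October 22, 1946; 202 − 9 = 193 left.
November 1946 has 30 days: 193 − 30 = 163 left.
December 1946 has 31 days: 163 − 31 = 132 left.
January 1947 has 31 days: 132 − 31 = 101 left.
February 1947 has 28 days (1947 is not a leap year): 101 − 28 = 73 left.
March 1947 has 31 days: 73 − 31 = 42 left.
April 1947 has 30 days: 42 − 30 = 12 left.
12 days into May 1947 → May 12, 1947.
Advancing 15 months from May 12, 1947:
month 5 + 15 = 20, which is month 8 of year 1948 → August 1948.
Day 12 is valid in August, giving August 12, 1948.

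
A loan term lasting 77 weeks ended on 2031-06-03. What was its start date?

December 11, 2029

Subtracting 77 weeks = 539 days from June 3, 2031.
Going back 3 days from June 3, 2031 reaches the end of the previous month; 539 − 3 = 536 left.
May 2031 has 31 days: 536 − 31 = 505 left.
April 2031 has 30 days: 505 − 30 = 475 left.
March 2031 has 31 days: 475 − 31 = 444 left.
February 2031 has 28 days (2031 is not a leap year): 444 − 28 = 416 left.
January 2031 has 31 days: 416 − 31 = 385 left.
December 2030 has 31 days: 385 − 31 = 354 left.
November 2030 has 30 days: 354 − 30 = 324 left.
October 2030 has 31 days: 324 − 31 = 293 left.
September 2030 has 30 days: 293 − 30 = 263 left.
August 2030 has 31 days: 263 − 31 = 232 left.
July 2030 has 31 days: 232 − 31 = 201 left.
June 2030 has 30 days: 201 − 30 = 171 left.
May 2030 has 31 days: 171 − 31 = 140 left.
April 2030 has 30 days: 140 − 30 = 110 left.
March 2030 has 31 days: 110 − 31 = 79 left.
February 2030 has 28 days (2030 is not a leap year): 79 − 28 = 51 left.
January 2030 has 31 days: 51 − 31 = 20 left.
December 2029 has 31 days; 31 − 20 = 11 → December 11, 2029.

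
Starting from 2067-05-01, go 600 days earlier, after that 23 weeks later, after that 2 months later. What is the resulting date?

Counting back 600 days from May 1, 2067:
Going back 1 day from May 1, 2067 reaches the end of the previous month; 600 − 1 = 599 left.
April 2067 has 30 days: 599 − 30 = 569 left.
March 2067 has 31 days: 569 − 31 = 538 left.
February 2067 has 28 days (2067 is not a leap year): 538 − 28 = 510 left.
January 2067 has 31 days: 510 − 31 = 479 left.
December 2066 has 31 days: 479 − 31 = 448 left.
November 2066 has 30 days: 448 − 30 = 418 left.
October 2066 has 31 days: 418 − 31 = 387 left.
September 2066 has 30 days: 387 − 30 = 357 left.
August 2066 has 31 days: 357 − 31 = 326 left.
July 2066 has 31 days: 326 − 31 = 295 left.
June 2066 has 30 days: 295 − 30 = 265 left.
May 2066 has 31 days: 265 − 31 = 234 left.
April 2066 has 30 days: 234 − 30 = 204 left.
March 2066 has 31 days: 204 − 31 = 173 left.
February 2066 has 28 days (2066 is not a leap year): 173 − 28 = 145 left.
January 2066 has 31 days: 145 − 31 = 114 left.
December 2065 has 31 days: 114 − 31 = 83 left.
November 2065 has 30 days: 83 − 30 = 53 left.
October 2065 has 31 days: 53 − 31 = 22 left.
September 2065 has 30 days; 30 − 22 = 8 → September 8, 2065.
Counting forward 23 weeks (= 161 days) from September 8, 2065:
September has 30 days, so 30 − 8 = 22 days remain after September 8, 2065; 161 − 22 = 139 left.
October 2065 has 31 days: 139 − 31 = 108 left.
November 2065 has 30 days: 108 − 30 = 78 left.
December 2065 has 31 days: 78 − 31 = 47 left.
January 2066 has 31 days: 47 − 31 = 16 left.
16 days into February 2066 → February 16, 2066.
Counting forward 2 months from February 16, 2066:
month 2 + 2 = 4 → April 2066.
Day 16 is valid in April, giving April 16, 2066.

April 16, 2066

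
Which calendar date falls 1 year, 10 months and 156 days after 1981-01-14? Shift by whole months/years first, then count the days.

April 19, 1983

Adding 1 year, 10 months and 156 days from January 14, 1981: first the month/year part, then the days.
+1 year → 1982; month 1 + 10 = 11 → November 1982.
Day 14 is valid in November, giving November 14, 1982.
Now add 156 days from November 14, 1982.
November has 30 days, so 30 − 14 = 16 days remain after November 14, 1982; 156 − 16 = 140 left.
December 1982 has 31 days: 140 − 31 = 109 left.
January 1983 has 31 days: 109 − 31 = 78 left.
February 1983 has 28 days (1983 is not a leap year): 78 − 28 = 50 left.
March 1983 has 31 days: 50 − 31 = 19 left.
19 days into April 1983 → April 19, 1983.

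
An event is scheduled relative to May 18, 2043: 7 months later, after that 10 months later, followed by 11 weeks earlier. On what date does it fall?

Counting forward 7 months from May 18, 2043:
month 5 + 7 = 12 → December 2043.
Day 18 is valid in December, giving December 18, 2043.
Advancing 10 months from December 18, 2043:
month 12 + 10 = 22, which is month 10 of year 2044 → October 2044.
Day 18 is valid in October, giving October 18, 2044.
Subtracting 11 weeks (= 77 days) from October 18, 2044:
Going back 18 days from October 18, 2044 reaches the end of the previous month; 77 − 18 = 59 left.
September 2044 has 30 days: 59 − 30 = 29 left.
August 2044 has 31 days; 31 − 29 = 2 → August 2, 2044.

August 2, 2044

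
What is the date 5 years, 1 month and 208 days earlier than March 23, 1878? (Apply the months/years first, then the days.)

July 30, 1872

Going back 5 years, 1 month and 208 days from March 23, 1878: first the month/year part, then the days.
-5 years → 1873; month 3 − 1 = 2 → February 1873.
Day 23 is valid in February, giving February 23, 1873.
Now subtract 208 days from February 23, 1873.
Going back 23 days from February 23, 1873 reaches the end of the previous month; 208 − 23 = 185 left.
January 1873 has 31 days: 185 − 31 = 154 left.
December 1872 has 31 days: 154 − 31 = 123 left.
November 1872 has 30 days: 123 − 30 = 93 left.
October 1872 has 31 days: 93 − 31 = 62 left.
September 1872 has 30 days: 62 − 30 = 32 left.
August 1872 has 31 days: 32 − 31 = 1 left.
July 1872 has 31 days; 31 − 1 = 30 → July 30, 1872.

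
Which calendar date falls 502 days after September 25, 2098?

Advancing 502 days from September 25, 2098.
September has 30 days, so 30 − 25 = 5 days remain after September 25, 2098; 502 − 5 = 497 left.
October 2098 has 31 days: 497 − 31 = 466 left.
November 2098 has 30 days: 466 − 30 = 436 left.
December 2098 has 31 days: 436 − 31 = 405 left.
January 2099 has 31 days: 405 − 31 = 374 left.
February 2099 has 28 days (2099 is not a leap year): 374 − 28 = 346 left.
March 2099 has 31 days: 346 − 31 = 315 left.
April 2099 has 30 days: 315 − 30 = 285 left.
May 2099 has 31 days: 285 − 31 = 254 left.
June 2099 has 30 days: 254 − 30 = 224 left.
July 2099 has 31 days: 224 − 31 = 193 left.
August 2099 has 31 days: 193 − 31 = 162 left.
September 2099 has 30 days: 162 − 30 = 132 left.
October 2099 has 31 days: 132 − 31 = 101 left.
November 2099 has 30 days: 101 − 30 = 71 left.
December 2099 has 31 days: 71 − 31 = 40 left.
January 2100 has 31 days: 40 − 31 = 9 left.
9 days into February 2100 → February 9, 2100.

February 9, 2100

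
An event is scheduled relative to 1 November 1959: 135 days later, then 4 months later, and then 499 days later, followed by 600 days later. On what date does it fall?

July 19, 1963

Advancing 135 days from November 1, 1959:
November has 30 days, so 30 − 1 = 29 days remain after November 1, 1959; 135 − 29 = 106 left.
December 1959 has 31 days: 106 − 31 = 75 left.
January 1960 has 31 days: 75 − 31 = 44 left.
February 1960 has 29 days (1960 is a leap year): 44 − 29 = 15 left.
15 days into March 1960 → March 15, 1960.
Adding 4 months from March 15, 1960:
month 3 + 4 = 7 → July 1960.
Day 15 is valid in July, giving July 15, 1960.
Counting forward 499 days from July 15, 1960:
July has 31 days, so 31 − 15 = 16 days remain after July 15, 1960; 499 − 16 = 483 left.
August 1960 has 31 days: 483 − 31 = 452 left.
September 1960 has 30 days: 452 − 30 = 422 left.
October 1960 has 31 days: 422 − 31 = 391 left.
November 1960 has 30 days: 391 − 30 = 361 left.
December 1960 has 31 days: 361 − 31 = 330 left.
January 1961 has 31 days: 330 − 31 = 299 left.
February 1961 has 28 days (1961 is not a leap year): 299 − 28 = 271 left.
March 1961 has 31 days: 271 − 31 = 240 left.
April 1961 has 30 days: 240 − 30 = 210 left.
May 1961 has 31 days: 210 − 31 = 179 left.
June 1961 has 30 days: 179 − 30 = 149 left.
July 1961 has 31 days: 149 − 31 = 118 left.
August 1961 has 31 days: 118 − 31 = 87 left.
September 1961 has 30 days: 87 − 30 = 57 left.
October 1961 has 31 days: 57 − 31 = 26 left.
26 days into November 1961 → November 26, 1961.
Counting forward 600 days from November 26, 1961:
November has 30 days, so 30 − 26 = 4 days remain after November 26, 1961; 600 − 4 = 596 left.
December 1961 has 31 days: 596 − 31 = 565 left.
January 1962 has 31 days: 565 − 31 = 534 left.
February 1962 has 28 days (1962 is not a leap year): 534 − 28 = 506 left.
March 1962 has 31 days: 506 − 31 = 475 left.
April 1962 has 30 days: 475 − 30 = 445 left.
May 1962 has 31 days: 445 − 31 = 414 left.
June 1962 has 30 days: 414 − 30 = 384 left.
July 1962 has 31 days: 384 − 31 = 353 left.
August 1962 has 31 days: 353 − 31 = 322 left.
September 1962 has 30 days: 322 − 30 = 292 left.
October 1962 has 31 days: 292 − 31 = 261 left.
November 1962 has 30 days: 261 − 30 = 231 left.
December 1962 has 31 days: 231 − 31 = 200 left.
January 1963 has 31 days: 200 − 31 = 169 left.
February 1963 has 28 days (1963 is not a leap year): 169 − 28 = 141 left.
March 1963 has 31 days: 141 − 31 = 110 left.
April 1963 has 30 days: 110 − 30 = 80 left.
May 1963 has 31 days: 80 − 31 = 49 left.
June 1963 has 30 days: 49 − 30 = 19 left.
19 days into July 1963 → July 19, 1963.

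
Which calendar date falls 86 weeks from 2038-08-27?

April 20, 2040

Counting forward 86 weeks = 602 days from August 27, 2038.
August has 31 days, so 31 − 27 = 4 days remain after August 27, 2038; 602 − 4 = 598 left.
September 2038 has 30 days: 598 − 30 = 568 left.
October 2038 has 31 days: 568 − 31 = 537 left.
November 2038 has 30 days: 537 − 30 = 507 left.
December 2038 has 31 days: 507 − 31 = 476 left.
January 2039 has 31 days: 476 − 31 = 445 left.
February 2039 has 28 days (2039 is not a leap year): 445 − 28 = 417 left.
March 2039 has 31 days: 417 − 31 = 386 left.
April 2039 has 30 days: 386 − 30 = 356 left.
May 2039 has 31 days: 356 − 31 = 325 left.
June 2039 has 30 days: 325 − 30 = 295 left.
July 2039 has 31 days: 295 − 31 = 264 left.
August 2039 has 31 days: 264 − 31 = 233 left.
September 2039 has 30 days: 233 − 30 = 203 left.
October 2039 has 31 days: 203 − 31 = 172 left.
November 2039 has 30 days: 172 − 30 = 142 left.
December 2039 has 31 days: 142 − 31 = 111 left.
January 2040 has 31 days: 111 − 31 = 80 left.
February 2040 has 29 days (2040 is a leap year): 80 − 29 = 51 left.
March 2040 has 31 days: 51 − 31 = 20 left.
20 days into April 2040 → April 20, 2040.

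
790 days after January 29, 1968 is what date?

March 29, 1970

Adding 790 days from January 29, 1968.
January has 31 days, so 31 − 29 = 2 days remain after January 29, 1968; 790 − 2 = 788 left.
February 1968 has 29 days (1968 is a leap year): 788 − 29 = 759 left.
March 1968 has 31 days: 759 − 31 = 728 left.
April 1968 has 30 days: 728 − 30 = 698 left.
May 1968 has 31 days: 698 − 31 = 667 left.
June 1968 has 30 days: 667 − 30 = 637 left.
July 1968 has 31 days: 637 − 31 = 606 left.
August 1968 has 31 days: 606 − 31 = 575 left.
September 1968 has 30 days: 575 − 30 = 545 left.
October 1968 has 31 days: 545 − 31 = 514 left.
November 1968 has 30 days: 514 − 30 = 484 left.
December 1968 has 31 days: 484 − 31 = 453 left.
January 1969 has 31 days: 453 − 31 = 422 left.
February 1969 has 28 days (1969 is not a leap year): 422 − 28 = 394 left.
March 1969 has 31 days: 394 − 31 = 363 left.
April 1969 has 30 days: 363 − 30 = 333 left.
May 1969 has 31 days: 333 − 31 = 302 left.
June 1969 has 30 days: 302 − 30 = 272 left.
July 1969 has 31 days: 272 − 31 = 241 left.
August 1969 has 31 days: 241 − 31 = 210 left.
September 1969 has 30 days: 210 − 30 = 180 left.
October 1969 has 31 days: 180 − 31 = 149 left.
November 1969 has 30 days: 149 − 30 = 119 left.
December 1969 has 31 days: 119 − 31 = 88 left.
January 1970 has 31 days: 88 − 31 = 57 left.
February 1970 has 28 days (1970 is not a leap year): 57 − 28 = 29 left.
29 days into March 1970 → March 29, 1970.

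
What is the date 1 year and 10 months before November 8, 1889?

January 8, 1888

Counting back 1 year and 10 months from November 8, 1889.
-1 year → 1888; month 11 − 10 = 1 → January 1888.
Day 8 is valid in January, giving January 8, 1888.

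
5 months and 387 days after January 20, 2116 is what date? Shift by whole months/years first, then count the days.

Advancing 5 months and 387 days from January 20, 2116: first the month/year part, then the days.
month 1 + 5 = 6 → June 2116.
Day 20 is valid in June, giving June 20, 2116.
Now add 387 days from June 20, 2116.
June has 30 days, so 30 − 20 = 10 days remain after June 20, 2116; 387 − 10 = 377 left.
July 2116 has 31 days: 377 − 31 = 346 left.
August 2116 has 31 days: 346 − 31 = 315 left.
September 2116 has 30 days: 315 − 30 = 285 left.
October 2116 has 31 days: 285 − 31 = 254 left.
November 2116 has 30 days: 254 − 30 = 224 left.
December 2116 has 31 days: 224 − 31 = 193 left.
January 2117 has 31 days: 193 − 31 = 162 left.
February 2117 has 28 days (2117 is not a leap year): 162 − 28 = 134 left.
March 2117 has 31 days: 134 − 31 = 103 left.
April 2117 has 30 days: 103 − 30 = 73 left.
May 2117 has 31 days: 73 − 31 = 42 left.
June 2117 has 30 days: 42 − 30 = 12 left.
12 days into July 2117 → July 12, 2117.

July 12, 2117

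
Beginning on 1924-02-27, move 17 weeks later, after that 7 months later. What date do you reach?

January 25, 1925

Counting forward 17 weeks (= 119 days) from February 27, 1924:
February has 29 days, so 29 − 27 = 2 days remain after February 27, 1924; 119 − 2 = 117 left.
March 1924 has 31 days: 117 − 31 = 86 left.
April 1924 has 30 days: 86 − 30 = 56 left.
May 1924 has 31 days: 56 − 31 = 25 left.
25 days into June 1924 → June 25, 1924.
Adding 7 months from June 25, 1924:
month 6 + 7 = 13, which is month 1 of year 1925 → January 1925.
Day 25 is valid in January, giving January 25, 1925.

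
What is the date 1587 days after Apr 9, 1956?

Advancing 1587 days from April 9, 1956.
April has 30 days, so 30 − 9 = 21 days remain after April 9, 1956; 1587 − 21 = 1566 left.
May 1956 has 31 days: 1566 − 31 = 1535 left.
June 1956 has 30 days: 1535 − 30 = 1505 left.
July 1956 has 31 days: 1505 − 31 = 1474 left.
August 1956 has 31 days: 1474 − 31 = 1443 left.
September 1956 has 30 days: 1443 − 30 = 1413 left.
October 1956 has 31 days: 1413 − 31 = 1382 left.
November 1956 has 30 days: 1382 − 30 = 1352 left.
December 1956 has 31 days: 1352 − 31 = 1321 left.
January 1957 has 31 days: 1321 − 31 = 1290 left.
February 1957 has 28 days (1957 is not a leap year): 1290 − 28 = 1262 left.
March 1957 has 31 days: 1262 − 31 = 1231 left.
April 1957 has 30 days: 1231 − 30 = 1201 left.
May 1957 has 31 days: 1201 − 31 = 1170 left.
June 1957 has 30 days: 1170 − 30 = 1140 left.
July 1957 has 31 days: 1140 − 31 = 1109 left.
August 1957 has 31 days: 1109 − 31 = 1078 left.
September 1957 has 30 days: 1078 − 30 = 1048 left.
October 1957 has 31 days: 1048 − 31 = 1017 left.
November 1957 has 30 days: 1017 − 30 = 987 left.
December 1957 has 31 days: 987 − 31 = 956 left.
January 1958 has 31 days: 956 − 31 = 925 left.
February 1958 has 28 days (1958 is not a leap year): 925 − 28 = 897 left.
March 1958 has 31 days: 897 − 31 = 866 left.
April 1958 has 30 days: 866 − 30 = 836 left.
May 1958 has 31 days: 836 − 31 = 805 left.
June 1958 has 30 days: 805 − 30 = 775 left.
July 1958 has 31 days: 775 − 31 = 744 left.
August 1958 has 31 days: 744 − 31 = 713 left.
September 1958 has 30 days: 713 − 30 = 683 left.
October 1958 has 31 days: 683 − 31 = 652 left.
November 1958 has 30 days: 652 − 30 = 622 left.
December 1958 has 31 days: 622 − 31 = 591 left.
January 1959 has 31 days: 591 − 31 = 560 left.
February 1959 has 28 days (1959 is not a leap year): 560 − 28 = 532 left.
March 1959 has 31 days: 532 − 31 = 501 left.
April 1959 has 30 days: 501 − 30 = 471 left.
May 1959 has 31 days: 471 − 31 = 440 left.
June 1959 has 30 days: 440 − 30 = 410 left.
July 1959 has 31 days: 410 − 31 = 379 left.
August 1959 has 31 days: 379 − 31 = 348 left.
September 1959 has 30 days: 348 − 30 = 318 left.
October 1959 has 31 days: 318 − 31 = 287 left.
November 1959 has 30 days: 287 − 30 = 257 left.
December 1959 has 31 days: 257 − 31 = 226 left.
January 1960 has 31 days: 226 − 31 = 195 left.
February 1960 has 29 days (1960 is a leap year): 195 − 29 = 166 left.
March 1960 has 31 days: 166 − 31 = 135 left.
April 1960 has 30 days: 135 − 30 = 105 left.
May 1960 has 31 days: 105 − 31 = 74 left.
June 1960 has 30 days: 74 − 30 = 44 left.
July 1960 has 31 days: 44 − 31 = 13 left.
13 days into August 1960 → August 13, 1960.

August 13, 1960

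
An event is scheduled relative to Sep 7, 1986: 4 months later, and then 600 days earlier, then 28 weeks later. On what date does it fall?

November 29, 1985

Advancing 4 months from September 7, 1986:
month 9 + 4 = 13, which is month 1 of year 1987 → January 1987.
Day 7 is valid in January, giving January 7, 1987.
Counting back 600 days from January 7, 1987:
Going back 7 days from January 7, 1987 reaches the end of the previous month; 600 − 7 = 593 left.
December 1986 has 31 days: 593 − 31 = 562 left.
November 1986 has 30 days: 562 − 30 = 532 left.
October 1986 has 31 days: 532 − 31 = 501 left.
September 1986 has 30 days: 501 − 30 = 471 left.
August 1986 has 31 days: 471 − 31 = 440 left.
July 1986 has 31 days: 440 − 31 = 409 left.
June 1986 has 30 days: 409 − 30 = 379 left.
May 1986 has 31 days: 379 − 31 = 348 left.
April 1986 has 30 days: 348 − 30 = 318 left.
March 1986 has 31 days: 318 − 31 = 287 left.
February 1986 has 28 days (1986 is not a leap year): 287 − 28 = 259 left.
January 1986 has 31 days: 259 − 31 = 228 left.
December 1985 has 31 days: 228 − 31 = 197 left.
November 1985 has 30 days: 197 − 30 = 167 left.
October 1985 has 31 days: 167 − 31 = 136 left.
September 1985 has 30 days: 136 − 30 = 106 left.
August 1985 has 31 days: 106 − 31 = 75 left.
July 1985 has 31 days: 75 − 31 = 44 left.
June 1985 has 30 days: 44 − 30 = 14 left.
May 1985 has 31 days; 31 − 14 = 17 → May 17, 1985.
Adding 28 weeks (= 196 days) from May 17, 1985:
May has 31 days, so 31 − 17 = 14 days remain after May 17, 1985; 196 − 14 = 182 left.
June 1985 has 30 days: 182 − 30 = 152 left.
July 1985 has 31 days: 152 − 31 = 121 left.
August 1985 has 31 days: 121 − 31 = 90 left.
September 1985 has 30 days: 90 − 30 = 60 left.
October 1985 has 31 days: 60 − 31 = 29 left.
29 days into November 1985 → November 29, 1985.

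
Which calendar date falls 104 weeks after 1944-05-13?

May 11, 1946

Advancing 104 weeks = 728 days from May 13, 1944.
May has 31 days, so 31 − 13 = 18 days remain after May 13, 1944; 728 − 18 = 710 left.
June 1944 has 30 days: 710 − 30 = 680 left.
July 1944 has 31 days: 680 − 31 = 649 left.
August 1944 has 31 days: 649 − 31 = 618 left.
September 1944 has 30 days: 618 − 30 = 588 left.
October 1944 has 31 days: 588 − 31 = 557 left.
November 1944 has 30 days: 557 − 30 = 527 left.
December 1944 has 31 days: 527 − 31 = 496 left.
January 1945 has 31 days: 496 − 31 = 465 left.
February 1945 has 28 days (1945 is not a leap year): 465 − 28 = 437 left.
March 1945 has 31 days: 437 − 31 = 406 left.
April 1945 has 30 days: 406 − 30 = 376 left.
May 1945 has 31 days: 376 − 31 = 345 left.
June 1945 has 30 days: 345 − 30 = 315 left.
July 1945 has 31 days: 315 − 31 = 284 left.
August 1945 has 31 days: 284 − 31 = 253 left.
September 1945 has 30 days: 253 − 30 = 223 left.
October 1945 has 31 days: 223 − 31 = 192 left.
November 1945 has 30 days: 192 − 30 = 162 left.
December 1945 has 31 days: 162 − 31 = 131 left.
January 1946 has 31 days: 131 − 31 = 100 left.
February 1946 has 28 days (1946 is not a leap year): 100 − 28 = 72 left.
March 1946 has 31 days: 72 − 31 = 41 left.
April 1946 has 30 days: 41 − 30 = 11 left.
11 days into May 1946 → May 11, 1946.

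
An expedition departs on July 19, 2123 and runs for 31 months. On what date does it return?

Adding 31 months from July 19, 2123.
month 7 + 31 = 38, which is month 2 of year 2126 → February 2126.
Day 19 is valid in February, giving February 19, 2126.

February 19, 2126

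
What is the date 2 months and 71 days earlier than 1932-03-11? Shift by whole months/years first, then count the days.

November 1, 1931

Going back 2 months and 71 days from March 11, 1932: first the month/year part, then the days.
month 3 − 2 = 1 → January 1932.
Day 11 is valid in January, giving January 11, 1932.
Now subtract 71 days from January 11, 1932.
Going back 11 days from January 11, 1932 reaches the end of the previous month; 71 − 11 = 60 left.
December 1931 has 31 days: 60 − 31 = 29 left.
November 1931 has 30 days; 30 − 29 = 1 → November 1, 1931.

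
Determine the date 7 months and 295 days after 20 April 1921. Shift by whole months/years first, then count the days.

Advancing 7 months and 295 days from April 20, 1921: first the month/year part, then the days.
month 4 + 7 = 11 → November 1921.
Day 20 is valid in November, giving November 20, 1921.
Now add 295 days from November 20, 1921.
November has 30 days, so 30 − 20 = 10 days remain after November 20, 1921; 295 − 10 = 285 left.
December 1921 has 31 days: 285 − 31 = 254 left.
January 1922 has 31 days: 254 − 31 = 223 left.
February 1922 has 28 days (1922 is not a leap year): 223 − 28 = 195 left.
March 1922 has 31 days: 195 − 31 = 164 left.
April 1922 has 30 days: 164 − 30 = 134 left.
May 1922 has 31 days: 134 − 31 = 103 left.
June 1922 has 30 days: 103 − 30 = 73 left.
July 1922 has 31 days: 73 − 31 = 42 left.
August 1922 has 31 days: 42 − 31 = 11 left.
11 days into September 1922 → September 11, 1922.

September 11, 1922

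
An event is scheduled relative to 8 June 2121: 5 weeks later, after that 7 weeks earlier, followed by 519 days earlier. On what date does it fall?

December 23, 2119

Adding 5 weeks (= 35 days) from June 8, 2121:
June has 30 days, so 30 − 8 = 22 days remain after June 8, 2121; 35 − 22 = 13 left.
13 days into July 2121 → July 13, 2121.
Subtracting 7 weeks (= 49 days) from July 13, 2121:
Going back 13 days from July 13, 2121 reaches the end of the previous month; 49 − 13 = 36 left.
June 2121 has 30 days: 36 − 30 = 6 left.
May 2121 has 31 days; 31 − 6 = 25 → May 25, 2121.
Subtracting 519 days from May 25, 2121:
Going back 25 days from May 25, 2121 reaches the end of the previous month; 519 − 25 = 494 left.
April 2121 has 30 days: 494 − 30 = 464 left.
March 2121 has 31 days: 464 − 31 = 433 left.
February 2121 has 28 days (2121 is not a leap year): 433 − 28 = 405 left.
January 2121 has 31 days: 405 − 31 = 374 left.
December 2120 has 31 days: 374 − 31 = 343 left.
November 2120 has 30 days: 343 − 30 = 313 left.
October 2120 has 31 days: 313 − 31 = 282 left.
September 2120 has 30 days: 282 − 30 = 252 left.
August 2120 has 31 days: 252 − 31 = 221 left.
July 2120 has 31 days: 221 − 31 = 190 left.
June 2120 has 30 days: 190 − 30 = 160 left.
May 2120 has 31 days: 160 − 31 = 129 left.
April 2120 has 30 days: 129 − 30 = 99 left.
March 2120 has 31 days: 99 − 31 = 68 left.
February 2120 has 29 days (2120 is a leap year): 68 − 29 = 39 left.
January 2120 has 31 days: 39 − 31 = 8 left.
December 2119 has 31 days; 31 − 8 = 23 → December 23, 2119.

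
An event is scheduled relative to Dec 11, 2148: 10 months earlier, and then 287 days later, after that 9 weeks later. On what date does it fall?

Going back 10 months from December 11, 2148:
month 12 − 10 = 2 → February 2148.
Day 11 is valid in February, giving February 11, 2148.
Advancing 287 days from February 11, 2148:
February has 29 days, so 29 − 11 = 18 days remain after February 11, 2148; 287 − 18 = 269 left.
March 2148 has 31 days: 269 − 31 = 238 left.
April 2148 has 30 days: 238 − 30 = 208 left.
May 2148 has 31 days: 208 − 31 = 177 left.
June 2148 has 30 days: 177 − 30 = 147 left.
July 2148 has 31 days: 147 − 31 = 116 left.
August 2148 has 31 days: 116 − 31 = 85 left.
September 2148 has 30 days: 85 − 30 = 55 left.
October 2148 has 31 days: 55 − 31 = 24 left.
24 days into November 2148 → November 24, 2148.
Adding 9 weeks (= 63 days) from November 24, 2148:
November has 30 days, so 30 − 24 = 6 days remain after November 24, 2148; 63 − 6 = 57 left.
December 2148 has 31 days: 57 − 31 = 26 left.
26 days into January 2149 → January 26, 2149.

January 26, 2149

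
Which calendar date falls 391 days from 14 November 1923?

Counting forward 391 days from November 14, 1923.
November has 30 days, so 30 − 14 = 16 days remain after November 14, 1923; 391 − 16 = 375 left.
December 1923 has 31 days: 375 − 31 = 344 left.
January 1924 has 31 days: 344 − 31 = 313 left.
February 1924 has 29 days (1924 is a leap year): 313 − 29 = 284 left.
March 1924 has 31 days: 284 − 31 = 253 left.
April 1924 has 30 days: 253 − 30 = 223 left.
May 1924 has 31 days: 223 − 31 = 192 left.
June 1924 has 30 days: 192 − 30 = 162 left.
July 1924 has 31 days: 162 − 31 = 131 left.
August 1924 has 31 days: 131 − 31 = 100 left.
September 1924 has 30 days: 100 − 30 = 70 left.
October 1924 has 31 days: 70 − 31 = 39 left.
November 1924 has 30 days: 39 − 30 = 9 left.
9 days into December 1924 → December 9, 1924.

December 9, 1924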